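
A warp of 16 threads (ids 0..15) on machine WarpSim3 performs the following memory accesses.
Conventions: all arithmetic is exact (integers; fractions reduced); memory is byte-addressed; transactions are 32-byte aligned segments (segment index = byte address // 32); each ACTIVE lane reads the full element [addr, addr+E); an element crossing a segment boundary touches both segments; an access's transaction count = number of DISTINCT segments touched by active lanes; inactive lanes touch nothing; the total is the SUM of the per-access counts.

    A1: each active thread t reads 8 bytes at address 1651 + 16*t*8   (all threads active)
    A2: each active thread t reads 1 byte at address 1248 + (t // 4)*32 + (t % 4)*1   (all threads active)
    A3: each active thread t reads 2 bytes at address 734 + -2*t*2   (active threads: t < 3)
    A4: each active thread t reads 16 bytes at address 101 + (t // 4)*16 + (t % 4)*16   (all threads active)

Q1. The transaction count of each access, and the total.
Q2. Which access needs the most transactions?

A1: 16 transactions
A2: 4 transactions
A3: 1 transaction
A4: 4 transactions

Answer: 16,4,1,4; total 25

Answer: A1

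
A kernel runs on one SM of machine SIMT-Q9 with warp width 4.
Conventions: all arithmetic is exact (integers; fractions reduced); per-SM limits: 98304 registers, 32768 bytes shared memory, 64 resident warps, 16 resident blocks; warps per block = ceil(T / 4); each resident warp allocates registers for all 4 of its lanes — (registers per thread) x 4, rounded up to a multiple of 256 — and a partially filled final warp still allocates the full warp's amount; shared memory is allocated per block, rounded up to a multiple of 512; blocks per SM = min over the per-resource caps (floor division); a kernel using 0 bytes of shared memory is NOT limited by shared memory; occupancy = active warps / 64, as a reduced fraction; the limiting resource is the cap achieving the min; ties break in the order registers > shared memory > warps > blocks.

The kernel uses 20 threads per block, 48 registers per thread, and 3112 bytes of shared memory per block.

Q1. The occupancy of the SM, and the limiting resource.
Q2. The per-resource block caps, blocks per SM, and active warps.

Answer: occupancy 45/64, limited by shared memory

registers: 76 blocks
shared memory: 9 blocks
warps: 12 blocks
blocks: 16 blocks

Answer: 9 blocks, 45 active warps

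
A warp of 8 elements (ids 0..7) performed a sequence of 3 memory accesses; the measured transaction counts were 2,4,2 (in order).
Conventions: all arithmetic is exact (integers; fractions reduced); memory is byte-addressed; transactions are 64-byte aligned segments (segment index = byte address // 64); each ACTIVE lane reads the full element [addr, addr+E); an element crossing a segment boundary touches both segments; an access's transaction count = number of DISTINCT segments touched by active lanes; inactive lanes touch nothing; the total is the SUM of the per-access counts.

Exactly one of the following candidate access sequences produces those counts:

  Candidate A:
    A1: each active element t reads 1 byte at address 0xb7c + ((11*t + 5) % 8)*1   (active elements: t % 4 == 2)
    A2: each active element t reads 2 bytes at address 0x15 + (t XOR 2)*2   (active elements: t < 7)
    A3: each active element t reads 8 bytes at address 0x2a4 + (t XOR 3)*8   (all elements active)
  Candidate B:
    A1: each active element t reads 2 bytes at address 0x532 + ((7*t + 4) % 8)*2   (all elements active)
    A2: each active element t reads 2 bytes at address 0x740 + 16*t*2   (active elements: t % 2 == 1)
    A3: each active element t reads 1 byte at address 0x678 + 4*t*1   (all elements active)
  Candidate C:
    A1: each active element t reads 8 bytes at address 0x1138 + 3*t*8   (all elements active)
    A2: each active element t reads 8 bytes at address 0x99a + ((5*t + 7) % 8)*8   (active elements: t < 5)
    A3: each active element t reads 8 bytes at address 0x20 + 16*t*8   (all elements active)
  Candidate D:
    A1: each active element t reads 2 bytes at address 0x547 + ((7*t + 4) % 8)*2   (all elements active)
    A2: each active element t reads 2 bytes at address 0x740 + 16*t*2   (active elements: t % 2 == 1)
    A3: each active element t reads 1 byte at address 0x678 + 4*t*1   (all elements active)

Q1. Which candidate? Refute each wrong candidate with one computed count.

A: A2 gives 1 transaction, not 4
C: A1 gives 4 transactions, not 2
D: A1 gives 1 transaction, not 2
B: all counts match (2,4,2)

Answer: B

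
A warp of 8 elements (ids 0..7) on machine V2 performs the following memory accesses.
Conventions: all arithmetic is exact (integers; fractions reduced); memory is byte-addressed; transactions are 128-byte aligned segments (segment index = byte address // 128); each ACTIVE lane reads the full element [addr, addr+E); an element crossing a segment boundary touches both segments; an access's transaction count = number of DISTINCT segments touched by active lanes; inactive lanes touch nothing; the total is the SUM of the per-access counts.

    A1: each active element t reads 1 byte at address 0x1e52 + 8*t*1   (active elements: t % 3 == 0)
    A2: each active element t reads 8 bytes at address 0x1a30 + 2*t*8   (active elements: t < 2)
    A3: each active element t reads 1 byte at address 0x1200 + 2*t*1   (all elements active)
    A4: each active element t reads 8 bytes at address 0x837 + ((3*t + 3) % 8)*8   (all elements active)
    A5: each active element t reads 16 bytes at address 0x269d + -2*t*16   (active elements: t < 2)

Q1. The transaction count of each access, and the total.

A1: 2 transactions
A2: 1 transaction
A3: 1 transaction
A4: 1 transaction
A5: 2 transactions

Answer: 2,1,1,1,2; total 7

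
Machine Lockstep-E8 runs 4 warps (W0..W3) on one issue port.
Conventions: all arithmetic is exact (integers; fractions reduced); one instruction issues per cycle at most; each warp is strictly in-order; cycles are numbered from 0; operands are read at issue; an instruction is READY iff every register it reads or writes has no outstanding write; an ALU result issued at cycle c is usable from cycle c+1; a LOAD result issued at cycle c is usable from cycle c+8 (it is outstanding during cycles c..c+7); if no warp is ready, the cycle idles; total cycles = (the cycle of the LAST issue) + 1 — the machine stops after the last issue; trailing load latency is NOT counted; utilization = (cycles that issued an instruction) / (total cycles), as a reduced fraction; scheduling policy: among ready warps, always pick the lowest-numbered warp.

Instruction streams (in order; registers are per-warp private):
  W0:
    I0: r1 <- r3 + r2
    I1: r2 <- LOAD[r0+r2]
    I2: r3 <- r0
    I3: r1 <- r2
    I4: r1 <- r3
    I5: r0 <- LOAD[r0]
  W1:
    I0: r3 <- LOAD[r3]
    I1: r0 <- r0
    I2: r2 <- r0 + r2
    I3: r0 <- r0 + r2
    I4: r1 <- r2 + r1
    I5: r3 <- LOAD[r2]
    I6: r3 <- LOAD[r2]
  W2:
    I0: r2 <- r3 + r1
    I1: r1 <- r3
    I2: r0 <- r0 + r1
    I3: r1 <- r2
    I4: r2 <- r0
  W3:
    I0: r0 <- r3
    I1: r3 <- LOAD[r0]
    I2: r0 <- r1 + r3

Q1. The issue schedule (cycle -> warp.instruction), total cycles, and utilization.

cycle 0: W0.I0
cycle 1: W0.I1
cycle 2: W0.I2
cycle 3: W1.I0
cycle 4: W1.I1
cycle 5: W1.I2
cycle 6: W1.I3
cycle 7: W1.I4
cycle 8: W2.I0
cycle 9: W0.I3
cycle 10: W0.I4
cycle 11: W0.I5
cycle 12: W1.I5
cycle 13: W2.I1
cycle 14: W2.I2
cycle 15: W2.I3
cycle 16: W2.I4
cycle 17: W3.I0
cycle 18: W3.I1
cycle 19: idle
cycle 20: W1.I6
cycle 21: idle
cycle 22: idle
cycle 23: idle
cycle 24: idle
cycle 25: idle
cycle 26: W3.I2

Answer: 27 cycles, utilization 7/9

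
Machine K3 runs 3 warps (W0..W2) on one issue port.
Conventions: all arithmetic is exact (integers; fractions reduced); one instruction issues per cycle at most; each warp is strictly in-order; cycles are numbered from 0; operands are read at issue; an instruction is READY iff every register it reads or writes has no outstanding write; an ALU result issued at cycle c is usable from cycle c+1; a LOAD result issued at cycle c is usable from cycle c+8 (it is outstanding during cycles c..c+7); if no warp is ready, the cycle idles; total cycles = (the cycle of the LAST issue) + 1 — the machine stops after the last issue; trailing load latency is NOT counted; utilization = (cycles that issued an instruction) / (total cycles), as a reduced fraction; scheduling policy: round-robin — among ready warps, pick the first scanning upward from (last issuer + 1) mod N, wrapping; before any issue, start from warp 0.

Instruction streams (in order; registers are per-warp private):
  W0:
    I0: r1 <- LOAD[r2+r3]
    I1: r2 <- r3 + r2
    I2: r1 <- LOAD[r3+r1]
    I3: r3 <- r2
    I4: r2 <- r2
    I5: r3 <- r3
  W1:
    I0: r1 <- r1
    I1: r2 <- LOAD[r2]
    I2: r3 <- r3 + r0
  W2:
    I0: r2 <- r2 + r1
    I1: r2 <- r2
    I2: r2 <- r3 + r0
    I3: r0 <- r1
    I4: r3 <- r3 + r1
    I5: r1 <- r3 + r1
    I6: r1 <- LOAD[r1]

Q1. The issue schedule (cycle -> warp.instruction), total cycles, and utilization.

cycle 0: W0.I0
cycle 1: W1.I0
cycle 2: W2.I0
cycle 3: W0.I1
cycle 4: W1.I1
cycle 5: W2.I1
cycle 6: W1.I2
cycle 7: W2.I2
cycle 8: W0.I2
cycle 9: W2.I3
cycle 10: W0.I3
cycle 11: W2.I4
cycle 12: W0.I4
cycle 13: W2.I5
cycle 14: W0.I5
cycle 15: W2.I6

Answer: 16 cycles, utilization 1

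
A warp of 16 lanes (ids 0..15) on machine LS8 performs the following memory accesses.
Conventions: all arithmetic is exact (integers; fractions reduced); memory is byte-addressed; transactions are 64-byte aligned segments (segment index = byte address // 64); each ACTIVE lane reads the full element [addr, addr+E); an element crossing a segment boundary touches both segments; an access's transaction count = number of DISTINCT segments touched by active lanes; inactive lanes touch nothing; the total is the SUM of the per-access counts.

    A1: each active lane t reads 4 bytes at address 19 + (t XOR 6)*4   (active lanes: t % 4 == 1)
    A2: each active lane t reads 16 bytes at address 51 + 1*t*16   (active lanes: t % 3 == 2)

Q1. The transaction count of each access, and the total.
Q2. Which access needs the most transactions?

A1: 2 transactions
A2: 4 transactions

Answer: 2,4; total 6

Answer: A2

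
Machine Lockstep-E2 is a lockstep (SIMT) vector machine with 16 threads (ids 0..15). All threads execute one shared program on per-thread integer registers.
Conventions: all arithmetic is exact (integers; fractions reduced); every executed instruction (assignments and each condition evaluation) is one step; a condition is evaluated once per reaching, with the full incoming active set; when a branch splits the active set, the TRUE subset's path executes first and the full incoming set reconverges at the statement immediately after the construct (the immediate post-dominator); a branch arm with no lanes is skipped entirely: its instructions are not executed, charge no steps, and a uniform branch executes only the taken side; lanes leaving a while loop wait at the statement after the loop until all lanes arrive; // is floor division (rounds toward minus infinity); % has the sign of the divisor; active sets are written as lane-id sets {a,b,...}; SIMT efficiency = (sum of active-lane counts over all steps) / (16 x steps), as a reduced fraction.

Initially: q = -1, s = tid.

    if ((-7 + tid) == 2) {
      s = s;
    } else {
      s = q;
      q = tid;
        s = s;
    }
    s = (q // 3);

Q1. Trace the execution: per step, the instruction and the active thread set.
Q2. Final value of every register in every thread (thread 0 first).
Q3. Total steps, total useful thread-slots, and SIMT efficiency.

step 0: eval ((-7 + tid) == 2)       {0,1,2,3,4,5,6,7,8,9,10,11,12,13,14,15}
step 1: s <- s                       {9}
step 2: s <- q                       {0,1,2,3,4,5,6,7,8,10,11,12,13,14,15}
step 3: q <- tid                     {0,1,2,3,4,5,6,7,8,10,11,12,13,14,15}
step 4: s <- s                       {0,1,2,3,4,5,6,7,8,10,11,12,13,14,15}
step 5: s <- (q // 3)                {0,1,2,3,4,5,6,7,8,9,10,11,12,13,14,15}

Answer: 6 steps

q: 0,1,2,3,4,5,6,7,8,-1,10,11,12,13,14,15
s: 0,0,0,1,1,1,2,2,2,-1,3,3,4,4,4,5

steps = 6; useful = 78; efficiency = 78/96 = 13/16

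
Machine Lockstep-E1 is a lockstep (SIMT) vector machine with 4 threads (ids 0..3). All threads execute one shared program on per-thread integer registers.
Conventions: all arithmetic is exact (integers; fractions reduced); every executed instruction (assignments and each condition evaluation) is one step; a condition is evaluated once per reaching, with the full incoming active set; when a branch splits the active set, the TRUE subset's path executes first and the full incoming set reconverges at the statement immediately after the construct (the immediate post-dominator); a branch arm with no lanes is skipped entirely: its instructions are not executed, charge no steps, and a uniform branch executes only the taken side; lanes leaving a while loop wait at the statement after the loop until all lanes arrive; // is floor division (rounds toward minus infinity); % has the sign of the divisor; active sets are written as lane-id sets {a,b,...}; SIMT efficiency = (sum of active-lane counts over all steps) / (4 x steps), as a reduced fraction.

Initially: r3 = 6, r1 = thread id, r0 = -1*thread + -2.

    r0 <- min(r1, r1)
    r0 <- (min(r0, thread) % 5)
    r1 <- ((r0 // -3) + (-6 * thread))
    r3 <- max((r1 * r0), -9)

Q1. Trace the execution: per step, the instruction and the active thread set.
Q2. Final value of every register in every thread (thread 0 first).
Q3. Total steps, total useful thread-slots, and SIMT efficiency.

step 0: r0 <- min(r1, r1)            {0,1,2,3}
step 1: r0 <- (min(r0, thread) % 5)  {0,1,2,3}
step 2: r1 <- ((r0 // -3) + (-6 * thread)) {0,1,2,3}
step 3: r3 <- max((r1 * r0), -9)     {0,1,2,3}

Answer: 4 steps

r3: 0,-7,-9,-9
r1: 0,-7,-13,-19
r0: 0,1,2,3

steps = 4; useful = 16; efficiency = 16/16 = 1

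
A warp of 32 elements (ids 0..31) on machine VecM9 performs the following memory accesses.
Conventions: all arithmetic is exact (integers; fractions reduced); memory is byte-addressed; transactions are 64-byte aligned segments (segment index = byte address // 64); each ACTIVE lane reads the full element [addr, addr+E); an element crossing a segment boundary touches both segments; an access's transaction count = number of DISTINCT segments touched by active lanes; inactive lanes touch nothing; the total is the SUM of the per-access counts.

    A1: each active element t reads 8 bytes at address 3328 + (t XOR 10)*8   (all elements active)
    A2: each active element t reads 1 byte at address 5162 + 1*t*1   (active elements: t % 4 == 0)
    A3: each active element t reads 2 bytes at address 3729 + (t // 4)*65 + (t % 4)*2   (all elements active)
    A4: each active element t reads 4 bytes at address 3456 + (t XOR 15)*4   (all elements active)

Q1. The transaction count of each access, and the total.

A1: 4 transactions
A2: 2 transactions
A3: 8 transactions
A4: 2 transactions

Answer: 4,2,8,2; total 16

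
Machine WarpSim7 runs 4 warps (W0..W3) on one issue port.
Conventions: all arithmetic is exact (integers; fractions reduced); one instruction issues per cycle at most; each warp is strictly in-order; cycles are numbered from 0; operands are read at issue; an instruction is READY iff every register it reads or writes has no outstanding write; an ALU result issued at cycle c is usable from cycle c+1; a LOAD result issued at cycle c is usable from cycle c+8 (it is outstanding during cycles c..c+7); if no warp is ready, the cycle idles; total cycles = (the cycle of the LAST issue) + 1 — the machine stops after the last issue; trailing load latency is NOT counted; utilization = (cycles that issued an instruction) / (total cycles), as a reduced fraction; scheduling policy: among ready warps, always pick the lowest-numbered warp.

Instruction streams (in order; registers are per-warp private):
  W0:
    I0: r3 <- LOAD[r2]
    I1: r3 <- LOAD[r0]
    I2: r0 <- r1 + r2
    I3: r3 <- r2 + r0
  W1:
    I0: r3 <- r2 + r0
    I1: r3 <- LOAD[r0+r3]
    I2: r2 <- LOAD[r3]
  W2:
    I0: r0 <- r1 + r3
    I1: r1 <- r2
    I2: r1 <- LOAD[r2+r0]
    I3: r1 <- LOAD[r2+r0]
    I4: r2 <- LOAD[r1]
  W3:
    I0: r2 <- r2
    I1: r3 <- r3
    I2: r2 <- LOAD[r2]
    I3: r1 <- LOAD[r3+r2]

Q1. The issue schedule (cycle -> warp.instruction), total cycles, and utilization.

cycle 0: W0.I0
cycle 1: W1.I0
cycle 2: W1.I1
cycle 3: W2.I0
cycle 4: W2.I1
cycle 5: W2.I2
cycle 6: W3.I0
cycle 7: W3.I1
cycle 8: W0.I1
cycle 9: W0.I2
cycle 10: W1.I2
cycle 11: W3.I2
cycle 12: idle
cycle 13: W2.I3
cycle 14: idle
cycle 15: idle
cycle 16: W0.I3
cycle 17: idle
cycle 18: idle
cycle 19: W3.I3
cycle 20: idle
cycle 21: W2.I4

Answer: 22 cycles, utilization 8/11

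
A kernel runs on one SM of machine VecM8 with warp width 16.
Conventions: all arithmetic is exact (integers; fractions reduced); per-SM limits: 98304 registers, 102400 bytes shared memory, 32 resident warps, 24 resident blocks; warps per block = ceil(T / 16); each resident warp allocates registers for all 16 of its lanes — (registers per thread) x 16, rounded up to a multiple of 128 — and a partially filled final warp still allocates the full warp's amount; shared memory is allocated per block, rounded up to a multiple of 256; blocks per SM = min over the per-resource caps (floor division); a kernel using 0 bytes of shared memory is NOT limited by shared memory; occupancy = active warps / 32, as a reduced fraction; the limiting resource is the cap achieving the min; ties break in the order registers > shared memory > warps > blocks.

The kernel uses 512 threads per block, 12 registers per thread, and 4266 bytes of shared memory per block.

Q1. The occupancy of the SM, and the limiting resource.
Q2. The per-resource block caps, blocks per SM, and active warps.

Answer: occupancy 1, limited by warps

registers: 12 blocks
shared memory: 23 blocks
warps: 1 block
blocks: 24 blocks

Answer: 1 block, 32 active warps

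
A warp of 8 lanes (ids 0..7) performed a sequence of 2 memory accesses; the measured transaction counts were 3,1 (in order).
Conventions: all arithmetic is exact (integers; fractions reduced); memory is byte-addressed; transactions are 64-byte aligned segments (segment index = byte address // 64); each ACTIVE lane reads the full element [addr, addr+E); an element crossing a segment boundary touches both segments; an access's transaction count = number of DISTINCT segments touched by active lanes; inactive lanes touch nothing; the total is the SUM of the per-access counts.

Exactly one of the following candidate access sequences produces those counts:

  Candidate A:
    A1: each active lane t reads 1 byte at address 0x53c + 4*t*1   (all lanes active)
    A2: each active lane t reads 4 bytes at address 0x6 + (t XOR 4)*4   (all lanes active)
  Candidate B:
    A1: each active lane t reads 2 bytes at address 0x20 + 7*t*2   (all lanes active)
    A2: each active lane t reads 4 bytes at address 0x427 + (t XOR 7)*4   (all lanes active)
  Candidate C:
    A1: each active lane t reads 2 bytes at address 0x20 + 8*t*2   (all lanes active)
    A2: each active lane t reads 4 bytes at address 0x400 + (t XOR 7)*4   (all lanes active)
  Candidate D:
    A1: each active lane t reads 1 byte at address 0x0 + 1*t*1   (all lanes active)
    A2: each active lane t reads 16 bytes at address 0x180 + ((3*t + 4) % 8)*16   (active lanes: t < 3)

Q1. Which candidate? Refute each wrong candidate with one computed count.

A: A1 gives 2 transactions, not 3
B: A2 gives 2 transactions, not 1
D: A1 gives 1 transaction, not 3
C: all counts match (3,1)

Answer: C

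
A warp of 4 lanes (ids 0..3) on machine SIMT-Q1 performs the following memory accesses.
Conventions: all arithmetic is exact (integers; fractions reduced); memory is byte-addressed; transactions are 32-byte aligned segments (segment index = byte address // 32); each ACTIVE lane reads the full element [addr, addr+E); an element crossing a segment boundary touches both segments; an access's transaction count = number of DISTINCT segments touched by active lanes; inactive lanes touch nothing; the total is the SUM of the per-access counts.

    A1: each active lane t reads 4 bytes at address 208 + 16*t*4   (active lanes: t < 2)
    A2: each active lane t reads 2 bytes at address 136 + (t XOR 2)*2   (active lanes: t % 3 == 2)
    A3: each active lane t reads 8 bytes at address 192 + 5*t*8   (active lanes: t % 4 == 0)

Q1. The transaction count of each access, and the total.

A1: 2 transactions
A2: 1 transaction
A3: 1 transaction

Answer: 2,1,1; total 4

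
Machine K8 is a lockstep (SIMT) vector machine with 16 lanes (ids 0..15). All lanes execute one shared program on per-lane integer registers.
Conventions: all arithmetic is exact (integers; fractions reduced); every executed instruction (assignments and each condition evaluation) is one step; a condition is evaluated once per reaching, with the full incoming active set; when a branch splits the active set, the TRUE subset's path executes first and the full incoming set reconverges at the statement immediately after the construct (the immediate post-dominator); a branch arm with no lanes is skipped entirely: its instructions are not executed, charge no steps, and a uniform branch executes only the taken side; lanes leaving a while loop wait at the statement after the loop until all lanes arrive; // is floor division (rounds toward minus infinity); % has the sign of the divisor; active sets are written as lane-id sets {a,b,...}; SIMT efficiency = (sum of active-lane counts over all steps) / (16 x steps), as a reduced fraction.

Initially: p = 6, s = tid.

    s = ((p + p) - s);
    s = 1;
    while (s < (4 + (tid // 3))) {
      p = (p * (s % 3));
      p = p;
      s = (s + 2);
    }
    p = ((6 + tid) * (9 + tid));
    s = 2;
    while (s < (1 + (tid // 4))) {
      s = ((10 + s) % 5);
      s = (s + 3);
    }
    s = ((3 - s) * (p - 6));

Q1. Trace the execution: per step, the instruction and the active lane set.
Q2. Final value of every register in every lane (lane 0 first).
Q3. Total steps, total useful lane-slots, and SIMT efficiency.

step 0: s <- ((p + p) - s)           {0,1,2,3,4,5,6,7,8,9,10,11,12,13,14,15}
step 1: s <- 1                       {0,1,2,3,4,5,6,7,8,9,10,11,12,13,14,15}
step 2: eval (s < (4 + (tid // 3)))  {0,1,2,3,4,5,6,7,8,9,10,11,12,13,14,15}
step 3: p <- (p * (s % 3))           {0,1,2,3,4,5,6,7,8,9,10,11,12,13,14,15}
step 4: p <- p                       {0,1,2,3,4,5,6,7,8,9,10,11,12,13,14,15}
step 5: s <- (s + 2)                 {0,1,2,3,4,5,6,7,8,9,10,11,12,13,14,15}
step 6: eval (s < (4 + (tid // 3)))  {0,1,2,3,4,5,6,7,8,9,10,11,12,13,14,15}
step 7: p <- (p * (s % 3))           {0,1,2,3,4,5,6,7,8,9,10,11,12,13,14,15}
step 8: p <- p                       {0,1,2,3,4,5,6,7,8,9,10,11,12,13,14,15}
step 9: s <- (s + 2)                 {0,1,2,3,4,5,6,7,8,9,10,11,12,13,14,15}
step 10: eval (s < (4 + (tid // 3)))  {0,1,2,3,4,5,6,7,8,9,10,11,12,13,14,15}
step 11: p <- (p * (s % 3))           {6,7,8,9,10,11,12,13,14,15}
step 12: p <- p                       {6,7,8,9,10,11,12,13,14,15}
step 13: s <- (s + 2)                 {6,7,8,9,10,11,12,13,14,15}
step 14: eval (s < (4 + (tid // 3)))  {6,7,8,9,10,11,12,13,14,15}
step 15: p <- (p * (s % 3))           {12,13,14,15}
step 16: p <- p                       {12,13,14,15}
step 17: s <- (s + 2)                 {12,13,14,15}
step 18: eval (s < (4 + (tid // 3)))  {12,13,14,15}
step 19: p <- ((6 + tid) * (9 + tid)) {0,1,2,3,4,5,6,7,8,9,10,11,12,13,14,15}
step 20: s <- 2                       {0,1,2,3,4,5,6,7,8,9,10,11,12,13,14,15}
step 21: eval (s < (1 + (tid // 4)))  {0,1,2,3,4,5,6,7,8,9,10,11,12,13,14,15}
step 22: s <- ((10 + s) % 5)          {8,9,10,11,12,13,14,15}
step 23: s <- (s + 3)                 {8,9,10,11,12,13,14,15}
step 24: eval (s < (1 + (tid // 4)))  {8,9,10,11,12,13,14,15}
step 25: s <- ((3 - s) * (p - 6))     {0,1,2,3,4,5,6,7,8,9,10,11,12,13,14,15}

Answer: 26 steps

p: 54,70,88,108,130,154,180,208,238,270,304,340,378,418,460,504
s: 48,64,82,102,124,148,174,202,-464,-528,-596,-668,-744,-824,-908,-996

steps = 26; useful = 320; efficiency = 320/416 = 10/13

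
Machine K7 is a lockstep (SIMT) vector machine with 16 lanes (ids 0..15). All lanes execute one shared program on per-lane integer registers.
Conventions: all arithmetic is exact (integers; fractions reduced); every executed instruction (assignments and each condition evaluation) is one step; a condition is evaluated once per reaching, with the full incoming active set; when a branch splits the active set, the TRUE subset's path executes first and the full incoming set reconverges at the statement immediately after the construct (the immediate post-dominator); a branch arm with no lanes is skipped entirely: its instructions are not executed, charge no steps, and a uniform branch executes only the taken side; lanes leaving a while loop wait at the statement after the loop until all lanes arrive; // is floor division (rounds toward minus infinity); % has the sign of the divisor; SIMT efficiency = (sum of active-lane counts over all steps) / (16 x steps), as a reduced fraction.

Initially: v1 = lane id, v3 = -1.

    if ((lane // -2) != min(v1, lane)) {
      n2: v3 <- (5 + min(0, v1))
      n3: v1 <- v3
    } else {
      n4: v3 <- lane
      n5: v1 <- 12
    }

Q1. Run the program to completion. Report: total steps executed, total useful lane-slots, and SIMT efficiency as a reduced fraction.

Answer: 5 steps, 48 useful, 3/5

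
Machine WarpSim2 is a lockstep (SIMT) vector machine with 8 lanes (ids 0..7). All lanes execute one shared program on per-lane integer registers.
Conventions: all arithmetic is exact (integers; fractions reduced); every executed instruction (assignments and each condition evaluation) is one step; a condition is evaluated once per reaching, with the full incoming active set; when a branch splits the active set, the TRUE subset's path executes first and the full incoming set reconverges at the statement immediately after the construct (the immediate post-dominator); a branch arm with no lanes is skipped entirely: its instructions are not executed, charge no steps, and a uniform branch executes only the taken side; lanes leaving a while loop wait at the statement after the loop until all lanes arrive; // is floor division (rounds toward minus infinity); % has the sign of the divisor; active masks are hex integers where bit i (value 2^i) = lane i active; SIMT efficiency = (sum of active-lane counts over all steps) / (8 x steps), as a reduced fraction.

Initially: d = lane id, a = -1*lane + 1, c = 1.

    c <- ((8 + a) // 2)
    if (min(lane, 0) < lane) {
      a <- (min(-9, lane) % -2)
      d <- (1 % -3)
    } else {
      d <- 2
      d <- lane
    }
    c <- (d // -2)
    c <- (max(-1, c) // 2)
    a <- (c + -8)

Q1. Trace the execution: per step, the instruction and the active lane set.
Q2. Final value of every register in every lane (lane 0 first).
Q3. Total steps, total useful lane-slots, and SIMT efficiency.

step 0: c <- ((8 + a) // 2)          0xff
step 1: eval (min(lane, 0) < lane)   0xff
step 2: a <- (min(-9, lane) % -2)    0xfe
step 3: d <- (1 % -3)                0xfe
step 4: d <- 2                       0x01
step 5: d <- lane                    0x01
step 6: c <- (d // -2)               0xff
step 7: c <- (max(-1, c) // 2)       0xff
step 8: a <- (c + -8)                0xff

Answer: 9 steps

d: 0,-2,-2,-2,-2,-2,-2,-2
a: -8,-8,-8,-8,-8,-8,-8,-8
c: 0,0,0,0,0,0,0,0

steps = 9; useful = 56; efficiency = 56/72 = 7/9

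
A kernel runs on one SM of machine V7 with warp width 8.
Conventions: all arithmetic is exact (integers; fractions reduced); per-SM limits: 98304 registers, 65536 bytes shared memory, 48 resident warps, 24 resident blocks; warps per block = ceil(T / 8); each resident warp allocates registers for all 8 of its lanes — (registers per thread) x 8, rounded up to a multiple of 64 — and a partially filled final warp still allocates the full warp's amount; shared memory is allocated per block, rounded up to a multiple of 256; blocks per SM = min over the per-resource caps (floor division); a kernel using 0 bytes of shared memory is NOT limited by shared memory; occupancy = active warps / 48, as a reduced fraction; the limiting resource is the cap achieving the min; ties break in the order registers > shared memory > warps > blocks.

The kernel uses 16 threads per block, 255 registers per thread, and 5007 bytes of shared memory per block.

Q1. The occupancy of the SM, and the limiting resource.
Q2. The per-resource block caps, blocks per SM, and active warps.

Answer: occupancy 1/2, limited by shared memory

registers: 24 blocks
shared memory: 12 blocks
warps: 24 blocks
blocks: 24 blocks

Answer: 12 blocks, 24 active warps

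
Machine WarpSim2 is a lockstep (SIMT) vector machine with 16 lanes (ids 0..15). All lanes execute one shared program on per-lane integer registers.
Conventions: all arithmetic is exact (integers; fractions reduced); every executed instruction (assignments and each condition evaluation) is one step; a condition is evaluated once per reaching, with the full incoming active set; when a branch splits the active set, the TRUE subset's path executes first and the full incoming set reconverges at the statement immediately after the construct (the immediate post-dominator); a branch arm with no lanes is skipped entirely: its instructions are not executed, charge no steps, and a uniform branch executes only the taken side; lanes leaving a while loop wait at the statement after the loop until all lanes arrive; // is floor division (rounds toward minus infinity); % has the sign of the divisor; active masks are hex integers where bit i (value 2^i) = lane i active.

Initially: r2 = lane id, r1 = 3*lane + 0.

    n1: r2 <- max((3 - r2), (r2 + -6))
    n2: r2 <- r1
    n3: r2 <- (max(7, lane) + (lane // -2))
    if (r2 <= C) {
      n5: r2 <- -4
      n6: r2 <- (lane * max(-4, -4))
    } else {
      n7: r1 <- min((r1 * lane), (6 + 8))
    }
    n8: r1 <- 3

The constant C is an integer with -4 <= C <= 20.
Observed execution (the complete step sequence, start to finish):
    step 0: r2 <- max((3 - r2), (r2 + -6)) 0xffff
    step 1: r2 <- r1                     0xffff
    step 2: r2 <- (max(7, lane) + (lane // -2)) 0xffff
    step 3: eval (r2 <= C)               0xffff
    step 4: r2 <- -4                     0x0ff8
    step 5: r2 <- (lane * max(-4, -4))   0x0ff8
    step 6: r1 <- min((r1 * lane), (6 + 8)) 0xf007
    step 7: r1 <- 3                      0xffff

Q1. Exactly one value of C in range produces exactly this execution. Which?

Answer: C = 5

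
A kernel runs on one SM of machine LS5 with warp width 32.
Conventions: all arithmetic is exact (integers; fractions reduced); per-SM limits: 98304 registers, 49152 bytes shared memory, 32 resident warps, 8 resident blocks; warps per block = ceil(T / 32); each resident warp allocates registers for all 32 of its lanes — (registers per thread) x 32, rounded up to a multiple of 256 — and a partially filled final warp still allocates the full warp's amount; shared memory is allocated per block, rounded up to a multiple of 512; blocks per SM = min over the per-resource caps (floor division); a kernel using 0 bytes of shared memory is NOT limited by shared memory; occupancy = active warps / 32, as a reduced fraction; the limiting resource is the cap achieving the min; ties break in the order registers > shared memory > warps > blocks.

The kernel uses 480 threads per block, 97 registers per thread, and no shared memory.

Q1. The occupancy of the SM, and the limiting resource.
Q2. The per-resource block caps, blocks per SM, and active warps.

Answer: occupancy 15/32, limited by registers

registers: 1 block
shared memory: no limit (kernel uses none)
warps: 2 blocks
blocks: 8 blocks

Answer: 1 block, 15 active warps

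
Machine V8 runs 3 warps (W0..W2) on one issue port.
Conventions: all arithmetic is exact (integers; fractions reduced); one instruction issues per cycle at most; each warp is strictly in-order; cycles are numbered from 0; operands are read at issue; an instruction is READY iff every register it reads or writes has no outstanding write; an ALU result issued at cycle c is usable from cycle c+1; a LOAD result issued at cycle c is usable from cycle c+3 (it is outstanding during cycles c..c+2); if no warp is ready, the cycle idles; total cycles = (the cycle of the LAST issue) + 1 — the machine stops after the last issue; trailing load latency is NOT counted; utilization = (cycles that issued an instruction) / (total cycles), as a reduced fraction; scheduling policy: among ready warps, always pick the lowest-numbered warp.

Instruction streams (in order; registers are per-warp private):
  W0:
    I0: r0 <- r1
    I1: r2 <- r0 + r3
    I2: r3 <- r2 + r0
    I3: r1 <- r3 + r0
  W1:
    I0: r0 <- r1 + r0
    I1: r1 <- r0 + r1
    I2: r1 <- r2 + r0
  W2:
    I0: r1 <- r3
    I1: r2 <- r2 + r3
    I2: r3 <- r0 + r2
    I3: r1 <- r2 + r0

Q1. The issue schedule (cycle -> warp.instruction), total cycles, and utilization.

cycle 0: W0.I0
cycle 1: W0.I1
cycle 2: W0.I2
cycle 3: W0.I3
cycle 4: W1.I0
cycle 5: W1.I1
cycle 6: W1.I2
cycle 7: W2.I0
cycle 8: W2.I1
cycle 9: W2.I2
cycle 10: W2.I3

Answer: 11 cycles, utilization 1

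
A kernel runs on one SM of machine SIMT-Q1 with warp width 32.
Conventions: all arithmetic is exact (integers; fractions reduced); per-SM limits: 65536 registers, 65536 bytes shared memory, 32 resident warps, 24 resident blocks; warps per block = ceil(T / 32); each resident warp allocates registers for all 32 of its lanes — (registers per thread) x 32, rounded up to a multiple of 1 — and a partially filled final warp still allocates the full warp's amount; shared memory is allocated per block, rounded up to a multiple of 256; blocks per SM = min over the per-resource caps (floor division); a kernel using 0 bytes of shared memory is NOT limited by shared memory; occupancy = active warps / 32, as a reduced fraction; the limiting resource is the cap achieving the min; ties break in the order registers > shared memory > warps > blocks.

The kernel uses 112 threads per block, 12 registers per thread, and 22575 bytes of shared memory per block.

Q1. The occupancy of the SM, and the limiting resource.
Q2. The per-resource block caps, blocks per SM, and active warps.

Answer: occupancy 1/4, limited by shared memory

registers: 42 blocks
shared memory: 2 blocks
warps: 8 blocks
blocks: 24 blocks

Answer: 2 blocks, 8 active warps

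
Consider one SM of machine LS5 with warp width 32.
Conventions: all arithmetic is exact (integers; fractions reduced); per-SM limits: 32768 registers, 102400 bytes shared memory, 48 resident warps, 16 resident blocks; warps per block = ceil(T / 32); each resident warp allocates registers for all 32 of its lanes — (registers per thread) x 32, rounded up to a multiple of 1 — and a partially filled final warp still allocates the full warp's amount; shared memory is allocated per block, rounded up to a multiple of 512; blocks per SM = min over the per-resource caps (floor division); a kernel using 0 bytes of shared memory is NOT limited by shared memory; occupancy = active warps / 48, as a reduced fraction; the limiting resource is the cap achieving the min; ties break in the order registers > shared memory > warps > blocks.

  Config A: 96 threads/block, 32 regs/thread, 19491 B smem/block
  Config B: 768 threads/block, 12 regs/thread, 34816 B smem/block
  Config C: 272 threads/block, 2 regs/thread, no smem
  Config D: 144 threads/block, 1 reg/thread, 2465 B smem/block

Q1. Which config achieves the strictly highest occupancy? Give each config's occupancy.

occupancies: A 5/16, B 1, C 15/16, D 15/16

Answer: B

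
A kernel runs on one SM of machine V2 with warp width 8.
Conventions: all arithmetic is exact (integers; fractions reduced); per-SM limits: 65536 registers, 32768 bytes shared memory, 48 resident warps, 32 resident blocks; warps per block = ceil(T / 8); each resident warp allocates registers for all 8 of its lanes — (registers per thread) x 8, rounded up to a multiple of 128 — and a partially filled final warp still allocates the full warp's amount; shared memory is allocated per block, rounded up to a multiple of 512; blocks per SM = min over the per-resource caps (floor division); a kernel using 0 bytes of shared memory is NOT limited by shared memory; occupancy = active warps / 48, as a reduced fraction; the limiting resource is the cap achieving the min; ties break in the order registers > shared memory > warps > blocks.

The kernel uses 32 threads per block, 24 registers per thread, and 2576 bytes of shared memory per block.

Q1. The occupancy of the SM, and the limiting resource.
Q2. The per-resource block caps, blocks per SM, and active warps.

Answer: occupancy 5/6, limited by shared memory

registers: 64 blocks
shared memory: 10 blocks
warps: 12 blocks
blocks: 32 blocks

Answer: 10 blocks, 40 active warps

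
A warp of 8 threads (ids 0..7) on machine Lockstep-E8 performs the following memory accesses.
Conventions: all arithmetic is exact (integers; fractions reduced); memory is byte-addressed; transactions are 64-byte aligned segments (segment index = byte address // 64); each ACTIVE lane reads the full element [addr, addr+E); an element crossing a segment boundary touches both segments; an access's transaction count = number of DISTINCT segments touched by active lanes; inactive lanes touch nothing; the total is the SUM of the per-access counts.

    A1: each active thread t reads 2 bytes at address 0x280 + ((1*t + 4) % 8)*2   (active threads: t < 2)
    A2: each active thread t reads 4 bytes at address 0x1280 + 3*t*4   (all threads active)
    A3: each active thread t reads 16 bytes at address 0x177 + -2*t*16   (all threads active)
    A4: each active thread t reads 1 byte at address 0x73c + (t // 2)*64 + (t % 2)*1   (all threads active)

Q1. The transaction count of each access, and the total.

A1: 1 transaction
A2: 2 transactions
A3: 5 transactions
A4: 4 transactions

Answer: 1,2,5,4; total 12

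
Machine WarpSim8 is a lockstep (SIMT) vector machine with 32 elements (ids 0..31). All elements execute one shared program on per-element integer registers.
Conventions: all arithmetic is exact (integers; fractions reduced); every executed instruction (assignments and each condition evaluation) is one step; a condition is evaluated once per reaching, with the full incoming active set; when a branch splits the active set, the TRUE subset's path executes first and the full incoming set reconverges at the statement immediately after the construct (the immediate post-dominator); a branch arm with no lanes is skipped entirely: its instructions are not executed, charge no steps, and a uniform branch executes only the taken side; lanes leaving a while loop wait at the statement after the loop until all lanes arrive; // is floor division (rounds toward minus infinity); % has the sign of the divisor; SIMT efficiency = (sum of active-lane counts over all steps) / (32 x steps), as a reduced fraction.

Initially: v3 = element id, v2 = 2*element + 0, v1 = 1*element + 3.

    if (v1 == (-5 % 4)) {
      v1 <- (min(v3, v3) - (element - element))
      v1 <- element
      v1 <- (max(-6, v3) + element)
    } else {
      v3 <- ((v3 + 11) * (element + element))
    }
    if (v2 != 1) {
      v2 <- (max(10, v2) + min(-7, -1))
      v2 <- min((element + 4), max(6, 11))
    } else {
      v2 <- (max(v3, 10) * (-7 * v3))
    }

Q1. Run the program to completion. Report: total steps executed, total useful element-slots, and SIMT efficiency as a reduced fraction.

Answer: 8 steps, 162 useful, 81/128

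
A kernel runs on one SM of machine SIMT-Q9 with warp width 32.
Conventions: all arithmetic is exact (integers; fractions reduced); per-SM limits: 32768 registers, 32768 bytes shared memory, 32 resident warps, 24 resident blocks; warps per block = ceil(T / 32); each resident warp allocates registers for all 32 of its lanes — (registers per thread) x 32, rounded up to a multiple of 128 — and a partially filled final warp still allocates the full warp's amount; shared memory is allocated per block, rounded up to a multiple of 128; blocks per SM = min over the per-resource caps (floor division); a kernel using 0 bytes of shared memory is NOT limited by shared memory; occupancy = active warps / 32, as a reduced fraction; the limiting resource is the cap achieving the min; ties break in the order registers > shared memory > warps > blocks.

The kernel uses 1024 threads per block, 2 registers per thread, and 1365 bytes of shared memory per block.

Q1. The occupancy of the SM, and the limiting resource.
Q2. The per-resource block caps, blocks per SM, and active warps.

Answer: occupancy 1, limited by warps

registers: 8 blocks
shared memory: 23 blocks
warps: 1 block
blocks: 24 blocks

Answer: 1 block, 32 active warps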